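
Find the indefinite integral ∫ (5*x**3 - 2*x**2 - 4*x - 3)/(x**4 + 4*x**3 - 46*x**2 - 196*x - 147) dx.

Factor the denominator: (x - 7)*(x + 1)*(x + 3)*(x + 7).
Partial-fraction decomposition: 149/(28*(x + 7)) - 9/(5*(x + 3)) + 1/(16*(x + 1)) + 793/(560*(x - 7)).
Integrate each term: A/(x−a) contributes A·log|x−a|.

793*log(x - 7)/560 + log(x + 1)/16 - 9*log(x + 3)/5 + 149*log(x + 7)/28 + C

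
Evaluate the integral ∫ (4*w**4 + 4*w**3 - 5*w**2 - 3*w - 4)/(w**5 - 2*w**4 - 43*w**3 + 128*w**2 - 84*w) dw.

Factor the denominator: w*(w - 6)*(w - 2)*(w - 1)*(w + 7).
Partial-fraction decomposition: 667/(546*(w + 7)) - 1/(10*(w - 1)) - 11/(12*(w - 2)) + 2923/(780*(w - 6)) + 1/(21*w).
Integrate each term: A/(w−a) contributes A·log|w−a|.

log(w)/21 + 2923*log(w - 6)/780 - 11*log(w - 2)/12 - log(w - 1)/10 + 667*log(w + 7)/546 + C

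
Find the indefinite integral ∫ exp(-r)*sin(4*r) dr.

-exp(-r)*sin(4*r)/17 - 4*exp(-r)*cos(4*r)/17 + C

Let I denote the integral. Integrate by parts with u = sin(4*r), dv = exp(-r) dr, so v = -exp(-r): I = -exp(-r)*sin(4*r) + 4·∫ exp(-r)*cos(4*r) dr.
Apply parts again with u = cos(4*r), dv = exp(-r) dr: ∫ exp(-r)*cos(4*r) dr = -exp(-r)*cos(4*r) − 4·I. Substituting back brings back I: I = -exp(-r)*sin(4*r) - 4*exp(-r)*cos(4*r) − 16·I.
Solving for I: (1 + 16)·I equals the remaining terms, so I = (1/17)·(-exp(-r)*sin(4*r) - 4*exp(-r)*cos(4*r)).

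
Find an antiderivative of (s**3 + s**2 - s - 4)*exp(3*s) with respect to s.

Use integration by parts with u = s**3 + s**2 - s - 4, dv = exp(3*s) ds, so v = exp(3*s)/3.
Apply parts 3 times (tabular method): alternate signs, differentiate u down to 0, integrate dv up.

(3*s**3 - 3*s - 11)*exp(3*s)/9 + C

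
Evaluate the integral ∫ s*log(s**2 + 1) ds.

Let u = s**2 + 1, so du = (2*s) ds.
The integral becomes (1/2)·∫ log(u) du; integrate by parts with u′=log(u), dv′=du.

s**2*log(s**2 + 1)/2 - s**2/2 + log(s**2 + 1)/2 + C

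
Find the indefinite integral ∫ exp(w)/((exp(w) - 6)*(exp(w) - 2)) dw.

Let u = e^w, du = e^w dw.
The integral becomes ∫ du/((u-6)(u-2)); decompose into partial fractions.

log(exp(w) - 6)/4 - log(exp(w) - 2)/4 + C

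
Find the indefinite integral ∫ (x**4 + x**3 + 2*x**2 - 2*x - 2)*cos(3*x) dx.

x**4*sin(3*x)/3 + x**3*sin(3*x)/3 + 4*x**3*cos(3*x)/9 + 2*x**2*sin(3*x)/9 + x**2*cos(3*x)/3 - 8*x*sin(3*x)/9 + 4*x*cos(3*x)/27 - 58*sin(3*x)/81 - 8*cos(3*x)/27 + C

Use integration by parts with u = x**4 + x**3 + 2*x**2 - 2*x - 2, dv = cos(3*x) dx, so v = sin(3*x)/3.
Apply parts 4 times (tabular method): alternate signs, differentiate u down to 0, integrate dv up.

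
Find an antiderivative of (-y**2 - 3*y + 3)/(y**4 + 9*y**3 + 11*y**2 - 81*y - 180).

-5*log(y - 3)/112 - log(y + 3)/4 - log(y + 4)/7 + 7*log(y + 5)/16 + C

Factor the denominator: (y - 3)*(y + 3)*(y + 4)*(y + 5).
Partial-fraction decomposition: 7/(16*(y + 5)) - 1/(7*(y + 4)) - 1/(4*(y + 3)) - 5/(112*(y - 3)).
Integrate each term: A/(y−a) contributes A·log|y−a|.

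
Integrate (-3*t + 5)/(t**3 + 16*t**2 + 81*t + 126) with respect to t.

Factor the denominator: (t + 3)*(t + 6)*(t + 7).
Partial-fraction decomposition: 13/(2*(t + 7)) - 23/(3*(t + 6)) + 7/(6*(t + 3)).
Integrate each term: A/(t−a) contributes A·log|t−a|.

7*log(t + 3)/6 - 23*log(t + 6)/3 + 13*log(t + 7)/2 + C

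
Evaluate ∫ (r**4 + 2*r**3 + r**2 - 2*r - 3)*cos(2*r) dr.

Use integration by parts with u = r**4 + 2*r**3 + r**2 - 2*r - 3, dv = cos(2*r) dr, so v = sin(2*r)/2.
Apply parts 4 times (tabular method): alternate signs, differentiate u down to 0, integrate dv up.

r**4*sin(2*r)/2 + r**3*sin(2*r) + r**3*cos(2*r) - r**2*sin(2*r) + 3*r**2*cos(2*r)/2 - 5*r*sin(2*r)/2 - r*cos(2*r) - sin(2*r) - 5*cos(2*r)/4 + C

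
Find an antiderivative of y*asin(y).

y**2*asin(y)/2 + y*sqrt(-y**2 + 1)/4 - asin(y)/4 + C

Use integration by parts with u = arcsin(y), dv = y dy.
Then du = 1/sqrt(-y**2 + 1) dy.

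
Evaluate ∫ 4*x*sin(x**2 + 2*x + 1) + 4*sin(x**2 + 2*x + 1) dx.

-2*cos(x**2 + 2*x + 1) + C

Let u = x**2 + 2*x + 1, so du = (2*x + 2) dx.
Rewriting, the integral becomes 2·∫ sin(u) du = 2·-cos(u).
Substituting back, u = x**2 + 2*x + 1.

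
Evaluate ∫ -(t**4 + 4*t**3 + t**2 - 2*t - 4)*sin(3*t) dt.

t**4*cos(3*t)/3 - 4*t**3*sin(3*t)/9 + 4*t**3*cos(3*t)/3 - 4*t**2*sin(3*t)/3 - t**2*cos(3*t)/9 + 2*t*sin(3*t)/27 - 14*t*cos(3*t)/9 + 14*sin(3*t)/27 - 106*cos(3*t)/81 + C

Use integration by parts with u = t**4 + 4*t**3 + t**2 - 2*t - 4, dv = -sin(3*t) dt, so v = cos(3*t)/3.
Apply parts 4 times (tabular method): alternate signs, differentiate u down to 0, integrate dv up.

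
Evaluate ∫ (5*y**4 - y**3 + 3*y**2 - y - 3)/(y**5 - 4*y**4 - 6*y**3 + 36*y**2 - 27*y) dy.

log(y)/9 + 131*log(y - 3)/36 + 3*log(y - 1)/16 + 17*log(y + 3)/16 - 133/(12*y - 36) + C

Factor the denominator: y*(y - 3)**2*(y - 1)*(y + 3).
Partial-fraction decomposition: 17/(16*(y + 3)) + 3/(16*(y - 1)) + 131/(36*(y - 3)) + 133/(12*(y - 3)**2) + 1/(9*y).
Integrate each term; A/(y−a) gives A·log|y−a|; A/(y−a)² gives −A/(y−a).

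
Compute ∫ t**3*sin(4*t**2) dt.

-t**2*cos(4*t**2)/8 + sin(4*t**2)/32 + C

Let u = t², du = 2t dt; rewrite as (1/2)∫ u^1·sin(4u) du.
Now integrate by parts 1 time.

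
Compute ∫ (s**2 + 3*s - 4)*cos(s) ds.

s**2*sin(s) + 3*s*sin(s) + 2*s*cos(s) - 6*sin(s) + 3*cos(s) + C

Use integration by parts with u = s**2 + 3*s - 4, dv = cos(s) ds, so v = sin(s).
Apply parts 2 times (tabular method): alternate signs, differentiate u down to 0, integrate dv up.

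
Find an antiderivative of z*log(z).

z**2*log(z)/2 - z**2/4 + C

Use integration by parts with u = log(z), dv = z dz.
Then du = 1/z dz and v = z**2/2.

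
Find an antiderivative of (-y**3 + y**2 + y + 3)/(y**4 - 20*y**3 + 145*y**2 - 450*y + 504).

-71*log(y - 7)/3 + 57*log(y - 6)/2 - 41*log(y - 4)/6 + log(y - 3) + C

Factor the denominator: (y - 7)*(y - 6)*(y - 4)*(y - 3).
Partial-fraction decomposition: 1/(y - 3) - 41/(6*(y - 4)) + 57/(2*(y - 6)) - 71/(3*(y - 7)).
Integrate each term: A/(y−a) contributes A·log|y−a|.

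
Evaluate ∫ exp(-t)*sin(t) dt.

-exp(-t)*sin(t)/2 - exp(-t)*cos(t)/2 + C

Let I denote the integral. Integrate by parts with u = sin(t), dv = exp(-t) dt, so v = -exp(-t): I = -exp(-t)*sin(t) + ∫ exp(-t)*cos(t) dt.
Apply parts again with u = cos(t), dv = exp(-t) dt: ∫ exp(-t)*cos(t) dt = -exp(-t)*cos(t) − I. Substituting back brings back I: I = -exp(-t)*sin(t) - exp(-t)*cos(t) − I.
Solving for I: (1 + 1)·I equals the remaining terms, so I = (1/2)·(-exp(-t)*sin(t) - exp(-t)*cos(t)).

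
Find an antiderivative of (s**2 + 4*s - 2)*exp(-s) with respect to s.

Use integration by parts with u = s**2 + 4*s - 2, dv = exp(-s) ds, so v = -exp(-s).
Apply parts 2 times (tabular method): alternate signs, differentiate u down to 0, integrate dv up.

(-s**2 - 6*s - 4)*exp(-s) + C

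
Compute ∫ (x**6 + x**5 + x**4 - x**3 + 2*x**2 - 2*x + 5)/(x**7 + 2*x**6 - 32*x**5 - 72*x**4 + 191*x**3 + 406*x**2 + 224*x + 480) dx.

19295*log(x - 5)/29484 - 149*log(x - 3)/700 + 73*log(x + 2)/700 + 299023*log(x + 4)/655452 - 387*log(x**2 + 1)/375700 + 417*atan(x)/93925 + 491/(306*x + 1224) + C

Factor the denominator: (x - 5)*(x - 3)*(x + 2)*(x + 4)**2*(x**2 + 1).
Partial-fraction decomposition: -3*(129*x - 278)/(187850*(x**2 + 1)) + 299023/(655452*(x + 4)) - 491/(306*(x + 4)**2) + 73/(700*(x + 2)) - 149/(700*(x - 3)) + 19295/(29484*(x - 5)).
Integrate each term; A/(x−a) gives A·log|x−a|; the (Bx+D)/(x²+p²) term gives a log and an atan.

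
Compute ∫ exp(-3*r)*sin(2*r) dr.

Let I denote the integral. Integrate by parts with u = sin(2*r), dv = exp(-3*r) dr, so v = -exp(-3*r)/3: I = -exp(-3*r)*sin(2*r)/3 + (2/3)·∫ exp(-3*r)*cos(2*r) dr.
Apply parts again with u = cos(2*r), dv = exp(-3*r) dr: ∫ exp(-3*r)*cos(2*r) dr = -exp(-3*r)*cos(2*r)/3 − (2/3)·I. Substituting back brings back I: I = -exp(-3*r)*sin(2*r)/3 - 2*exp(-3*r)*cos(2*r)/9 − (4/9)·I.
Solving for I: (1 + 4/9)·I equals the remaining terms, so I = (9/13)·(-exp(-3*r)*sin(2*r)/3 - 2*exp(-3*r)*cos(2*r)/9).

-3*exp(-3*r)*sin(2*r)/13 - 2*exp(-3*r)*cos(2*r)/13 + C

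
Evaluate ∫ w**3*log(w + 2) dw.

Use integration by parts with u = log(w + 2), dv = w**3 dw.
Then du = 1/(w + 2) dw and v = w**4/4.

w**4*log(w + 2)/4 - w**4/16 + w**3/6 - w**2/2 + 2*w - 4*log(w + 2) + C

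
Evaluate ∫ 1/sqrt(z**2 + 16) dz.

Substitute z = 4·tan(θ), so dz = 4·sec(θ)^2 dθ and the radical becomes sqrt(z**2 + 16) = 4·sec(θ) by the Pythagorean identity.
Integrate the resulting trig expression in θ, then back-substitute tan(θ) = z/4, sec(θ) = sqrt(z**2 + 16)/4 (absorbing any constant into C).

log(z + sqrt(z**2 + 16)) + C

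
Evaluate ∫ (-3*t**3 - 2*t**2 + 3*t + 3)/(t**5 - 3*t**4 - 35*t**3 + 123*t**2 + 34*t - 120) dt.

-37*log(t - 5)/24 + 209*log(t - 4)/150 + log(t - 1)/168 - log(t + 1)/300 + 51*log(t + 6)/350 + C

Factor the denominator: (t - 5)*(t - 4)*(t - 1)*(t + 1)*(t + 6).
Partial-fraction decomposition: 51/(350*(t + 6)) - 1/(300*(t + 1)) + 1/(168*(t - 1)) + 209/(150*(t - 4)) - 37/(24*(t - 5)).
Integrate each term: A/(t−a) contributes A·log|t−a|.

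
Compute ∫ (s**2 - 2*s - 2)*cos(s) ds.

s**2*sin(s) - 2*s*sin(s) + 2*s*cos(s) - 4*sin(s) - 2*cos(s) + C

Use integration by parts with u = s**2 - 2*s - 2, dv = cos(s) ds, so v = sin(s).
Apply parts 2 times (tabular method): alternate signs, differentiate u down to 0, integrate dv up.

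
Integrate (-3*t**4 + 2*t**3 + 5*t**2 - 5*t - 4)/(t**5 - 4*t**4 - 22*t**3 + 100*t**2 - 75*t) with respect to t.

Factor the denominator: t*(t - 5)*(t - 3)*(t - 1)*(t + 5).
Partial-fraction decomposition: -1979/(2400*(t + 5)) - 5/(48*(t - 1)) + 163/(96*(t - 3)) - 1529/(400*(t - 5)) + 4/(75*t).
Integrate each term: A/(t−a) contributes A·log|t−a|.

4*log(t)/75 - 1529*log(t - 5)/400 + 163*log(t - 3)/96 - 5*log(t - 1)/48 - 1979*log(t + 5)/2400 + C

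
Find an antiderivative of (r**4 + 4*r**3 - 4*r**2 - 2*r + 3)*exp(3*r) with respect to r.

(27*r**4 + 72*r**3 - 180*r**2 + 66*r + 59)*exp(3*r)/81 + C

Use integration by parts with u = r**4 + 4*r**3 - 4*r**2 - 2*r + 3, dv = exp(3*r) dr, so v = exp(3*r)/3.
Apply parts 4 times (tabular method): alternate signs, differentiate u down to 0, integrate dv up.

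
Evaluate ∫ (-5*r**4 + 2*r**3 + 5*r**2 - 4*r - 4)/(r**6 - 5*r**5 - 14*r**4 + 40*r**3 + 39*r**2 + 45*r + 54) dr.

-5896*log(r - 6)/6993 + 161*log(r - 3)/360 - log(r + 1)/56 + 203*log(r + 3)/540 + 7*log(r**2 + 1)/370 - 32*atan(r)/185 + C

Factor the denominator: (r - 6)*(r - 3)*(r + 1)*(r + 3)*(r**2 + 1).
Partial-fraction decomposition: (7*r - 32)/(185*(r**2 + 1)) + 203/(540*(r + 3)) - 1/(56*(r + 1)) + 161/(360*(r - 3)) - 5896/(6993*(r - 6)).
Integrate each term; A/(r−a) gives A·log|r−a|; the (Br+D)/(r²+p²) term gives a log and an atan.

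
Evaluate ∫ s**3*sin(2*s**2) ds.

-s**2*cos(2*s**2)/4 + sin(2*s**2)/8 + C

Let u = s², du = 2s ds; rewrite as (1/2)∫ u^1·sin(2u) du.
Now integrate by parts 1 time.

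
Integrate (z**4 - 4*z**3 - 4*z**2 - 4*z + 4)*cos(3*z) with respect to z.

Use integration by parts with u = z**4 - 4*z**3 - 4*z**2 - 4*z + 4, dv = cos(3*z) dz, so v = sin(3*z)/3.
Apply parts 4 times (tabular method): alternate signs, differentiate u down to 0, integrate dv up.

z**4*sin(3*z)/3 - 4*z**3*sin(3*z)/3 + 4*z**3*cos(3*z)/9 - 16*z**2*sin(3*z)/9 - 4*z**2*cos(3*z)/3 - 4*z*sin(3*z)/9 - 32*z*cos(3*z)/27 + 140*sin(3*z)/81 - 4*cos(3*z)/27 + C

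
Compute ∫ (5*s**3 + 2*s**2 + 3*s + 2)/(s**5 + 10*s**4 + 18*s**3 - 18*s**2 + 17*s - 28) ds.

Factor the denominator: (s - 1)*(s + 4)*(s + 7)*(s**2 + 1).
Partial-fraction decomposition: (19*s - 8)/(425*(s**2 + 1)) - 409/(300*(s + 7)) + 298/(255*(s + 4)) + 3/(20*(s - 1)).
Integrate each term; A/(s−a) gives A·log|s−a|; the (Bs+D)/(s²+p²) term gives a log and an atan.

3*log(s - 1)/20 + 298*log(s + 4)/255 - 409*log(s + 7)/300 + 19*log(s**2 + 1)/850 - 8*atan(s)/425 + C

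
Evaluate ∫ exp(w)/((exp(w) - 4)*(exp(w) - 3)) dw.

log(exp(w) - 4) - log(exp(w) - 3) + C

Let u = e^w, du = e^w dw.
The integral becomes ∫ du/((u-4)(u-3)); decompose into partial fractions.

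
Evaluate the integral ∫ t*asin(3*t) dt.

t**2*asin(3*t)/2 + t*sqrt(-9*t**2 + 1)/12 - asin(3*t)/36 + C

Use integration by parts with u = arcsin(3*t), dv = t dt.
Then du = 3/sqrt(-9*t**2 + 1) dt.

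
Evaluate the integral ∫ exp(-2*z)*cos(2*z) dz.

Let I denote the integral. Integrate by parts with u = cos(2*z), dv = exp(-2*z) dz, so v = -exp(-2*z)/2: I = -exp(-2*z)*cos(2*z)/2 − ∫ exp(-2*z)*sin(2*z) dz.
Apply parts again with u = sin(2*z), dv = exp(-2*z) dz: ∫ exp(-2*z)*sin(2*z) dz = -exp(-2*z)*sin(2*z)/2 + I. Substituting back brings back I: I = exp(-2*z)*sin(2*z)/2 - exp(-2*z)*cos(2*z)/2 − I.
Solving for I: (1 + 1)·I equals the remaining terms, so I = (1/2)·(exp(-2*z)*sin(2*z)/2 - exp(-2*z)*cos(2*z)/2).

exp(-2*z)*sin(2*z)/4 - exp(-2*z)*cos(2*z)/4 + C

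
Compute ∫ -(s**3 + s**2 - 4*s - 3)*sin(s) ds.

Use integration by parts with u = s**3 + s**2 - 4*s - 3, dv = -sin(s) ds, so v = cos(s).
Apply parts 3 times (tabular method): alternate signs, differentiate u down to 0, integrate dv up.

s**3*cos(s) - 3*s**2*sin(s) + s**2*cos(s) - 2*s*sin(s) - 10*s*cos(s) + 10*sin(s) - 5*cos(s) + C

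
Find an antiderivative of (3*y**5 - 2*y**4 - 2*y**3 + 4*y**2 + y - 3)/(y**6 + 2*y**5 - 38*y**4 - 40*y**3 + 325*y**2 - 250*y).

3*log(y)/250 + 2659*log(y - 5)/2000 - 3*log(y - 2)/14 + log(y - 1)/144 + 29387*log(y + 5)/15750 + 1469/(300*y + 1500) + C

Factor the denominator: y*(y - 5)*(y - 2)*(y - 1)*(y + 5)**2.
Partial-fraction decomposition: 29387/(15750*(y + 5)) - 1469/(300*(y + 5)**2) + 1/(144*(y - 1)) - 3/(14*(y - 2)) + 2659/(2000*(y - 5)) + 3/(250*y).
Integrate each term; A/(y−a) gives A·log|y−a|; A/(y−a)² gives −A/(y−a).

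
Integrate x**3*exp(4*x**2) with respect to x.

(4*x**2 - 1)*exp(4*x**2)/32 + C

Let u = x², du = 2x dx; rewrite as (1/2)∫ u^1·exp(4u) du.
Now integrate by parts 1 time.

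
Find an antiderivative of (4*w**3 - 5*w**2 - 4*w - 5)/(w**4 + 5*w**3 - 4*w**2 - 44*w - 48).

46*log(w - 3)/175 - 787*log(w + 2)/100 + 325*log(w + 4)/28 - 49/(10*w + 20) + C

Factor the denominator: (w - 3)*(w + 2)**2*(w + 4).
Partial-fraction decomposition: 325/(28*(w + 4)) - 787/(100*(w + 2)) + 49/(10*(w + 2)**2) + 46/(175*(w - 3)).
Integrate each term; A/(w−a) gives A·log|w−a|; A/(w−a)² gives −A/(w−a).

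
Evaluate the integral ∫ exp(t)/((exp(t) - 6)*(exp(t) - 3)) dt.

log(exp(t) - 6)/3 - log(exp(t) - 3)/3 + C

Let u = e^t, du = e^t dt.
The integral becomes ∫ du/((u-6)(u-3)); decompose into partial fractions.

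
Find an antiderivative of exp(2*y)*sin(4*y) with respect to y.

Let I denote the integral. Integrate by parts with u = sin(4*y), dv = exp(2*y) dy, so v = exp(2*y)/2: I = exp(2*y)*sin(4*y)/2 − 2·∫ exp(2*y)*cos(4*y) dy.
Apply parts again with u = cos(4*y), dv = exp(2*y) dy: ∫ exp(2*y)*cos(4*y) dy = exp(2*y)*cos(4*y)/2 + 2·I. Substituting back brings back I: I = exp(2*y)*sin(4*y)/2 - exp(2*y)*cos(4*y) − 4·I.
Solving for I: (1 + 4)·I equals the remaining terms, so I = (1/5)·(exp(2*y)*sin(4*y)/2 - exp(2*y)*cos(4*y)).

exp(2*y)*sin(4*y)/10 - exp(2*y)*cos(4*y)/5 + C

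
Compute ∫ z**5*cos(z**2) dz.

Let u = z², du = 2z dz; rewrite as (1/2)∫ u^2·cos(1u) du.
Now integrate by parts 2 times.

z**4*sin(z**2)/2 + z**2*cos(z**2) - sin(z**2) + C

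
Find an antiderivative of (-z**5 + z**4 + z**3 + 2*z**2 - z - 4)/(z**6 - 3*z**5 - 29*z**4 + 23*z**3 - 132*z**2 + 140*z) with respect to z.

-log(z)/35 - 1747*log(z - 7)/3339 + log(z - 1)/90 - 919*log(z + 5)/2610 - 412*log(z**2 + 4)/7685 - 839*atan(z/2)/15370 + C

Factor the denominator: z*(z - 7)*(z - 1)*(z + 5)*(z**2 + 4).
Partial-fraction decomposition: -(824*z + 839)/(7685*(z**2 + 4)) - 919/(2610*(z + 5)) + 1/(90*(z - 1)) - 1747/(3339*(z - 7)) - 1/(35*z).
Integrate each term; A/(z−a) gives A·log|z−a|; the (Bz+D)/(z²+p²) term gives a log and an atan.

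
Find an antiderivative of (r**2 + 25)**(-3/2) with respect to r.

Substitute r = 5·tan(θ), so dr = 5·sec(θ)^2 dθ and the radical becomes sqrt(r**2 + 25) = 5·sec(θ) by the Pythagorean identity.
Integrate the resulting trig expression in θ, then back-substitute tan(θ) = r/5, sec(θ) = sqrt(r**2 + 25)/5 (absorbing any constant into C).

r/(25*sqrt(r**2 + 25)) + C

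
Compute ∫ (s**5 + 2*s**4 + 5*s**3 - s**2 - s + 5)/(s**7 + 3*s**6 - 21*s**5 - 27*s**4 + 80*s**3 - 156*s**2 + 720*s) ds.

log(s)/144 + 30671*log(s - 3)/366912 + 839*log(s + 4)/3920 - 503*log(s + 5)/1856 - 253*log(s**2 + 4)/15080 + 47*atan(s/2)/15080 - 41/(168*s - 504) + C

Factor the denominator: s*(s - 3)**2*(s + 4)*(s + 5)*(s**2 + 4).
Partial-fraction decomposition: -(253*s - 47)/(7540*(s**2 + 4)) - 503/(1856*(s + 5)) + 839/(3920*(s + 4)) + 30671/(366912*(s - 3)) + 41/(168*(s - 3)**2) + 1/(144*s).
Integrate each term; A/(s−a) gives A·log|s−a|; the (Bs+D)/(s²+p²) term gives a log and an atan.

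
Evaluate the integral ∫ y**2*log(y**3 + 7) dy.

y**3*log(y**3 + 7)/3 - y**3/3 + 7*log(y**3 + 7)/3 + C

Let u = y**3 + 7, so du = (3*y**2) dy.
The integral becomes (1/3)·∫ log(u) du; integrate by parts with u′=log(u), dv′=du.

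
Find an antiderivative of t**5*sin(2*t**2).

-t**4*cos(2*t**2)/4 + t**2*sin(2*t**2)/4 + cos(2*t**2)/8 + C

Let u = t², du = 2t dt; rewrite as (1/2)∫ u^2·sin(2u) du.
Now integrate by parts 2 times.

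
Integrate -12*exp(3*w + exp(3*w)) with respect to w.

-4*exp(exp(3*w)) + C

Let u = exp(3*w), so du = (3*exp(3*w)) dw.
Rewriting, the integral becomes -4·∫ e^u du = -4·e^u.
Substituting back, u = exp(3*w).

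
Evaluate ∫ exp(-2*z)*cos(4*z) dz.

Let I denote the integral. Integrate by parts with u = cos(4*z), dv = exp(-2*z) dz, so v = -exp(-2*z)/2: I = -exp(-2*z)*cos(4*z)/2 − 2·∫ exp(-2*z)*sin(4*z) dz.
Apply parts again with u = sin(4*z), dv = exp(-2*z) dz: ∫ exp(-2*z)*sin(4*z) dz = -exp(-2*z)*sin(4*z)/2 + 2·I. Substituting back brings back I: I = exp(-2*z)*sin(4*z) - exp(-2*z)*cos(4*z)/2 − 4·I.
Solving for I: (1 + 4)·I equals the remaining terms, so I = (1/5)·(exp(-2*z)*sin(4*z) - exp(-2*z)*cos(4*z)/2).

exp(-2*z)*sin(4*z)/5 - exp(-2*z)*cos(4*z)/10 + C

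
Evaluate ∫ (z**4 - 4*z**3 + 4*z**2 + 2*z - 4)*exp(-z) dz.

Use integration by parts with u = z**4 - 4*z**3 + 4*z**2 + 2*z - 4, dv = exp(-z) dz, so v = -exp(-z).
Apply parts 4 times (tabular method): alternate signs, differentiate u down to 0, integrate dv up.

(-z**4 - 4*z**2 - 10*z - 6)*exp(-z) + C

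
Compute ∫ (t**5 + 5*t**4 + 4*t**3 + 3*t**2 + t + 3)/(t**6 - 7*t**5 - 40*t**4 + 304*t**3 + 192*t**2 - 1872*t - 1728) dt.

Factor the denominator: (t - 6)**2*(t - 4)*(t + 1)*(t + 2)*(t + 6).
Partial-fraction decomposition: 137/(1920*(t + 6)) + 29/(1536*(t + 2)) - 1/(245*(t + 1)) + 523/(240*(t - 4)) - 95233/(75264*(t - 6)) + 5079/(448*(t - 6)**2).
Integrate each term; A/(t−a) gives A·log|t−a|; A/(t−a)² gives −A/(t−a).

-95233*log(t - 6)/75264 + 523*log(t - 4)/240 - log(t + 1)/245 + 29*log(t + 2)/1536 + 137*log(t + 6)/1920 - 5079/(448*t - 2688) + C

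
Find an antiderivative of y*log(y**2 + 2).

Let u = y**2 + 2, so du = (2*y) dy.
The integral becomes (1/2)·∫ log(u) du; integrate by parts with u′=log(u), dv′=du.

y**2*log(y**2 + 2)/2 - y**2/2 + log(y**2 + 2) + C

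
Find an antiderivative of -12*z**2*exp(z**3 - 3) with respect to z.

Let u = z**3 - 3, so du = (3*z**2) dz.
Rewriting, the integral becomes -4·∫ e^u du = -4·e^u.
Substituting back, u = z**3 - 3.

-4*exp(z**3 - 3) + C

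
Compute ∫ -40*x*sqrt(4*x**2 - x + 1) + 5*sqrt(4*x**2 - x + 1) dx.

-10*(4*x**2 - x + 1)**(3/2)/3 + C

Let u = 4*x**2 - x + 1, so du = (8*x - 1) dx.
Rewriting, the integral becomes -5·∫ √u du = -5·(2/3)u^(3/2).
Substituting back, u = 4*x**2 - x + 1.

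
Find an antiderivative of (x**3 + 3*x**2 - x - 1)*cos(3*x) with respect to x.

Use integration by parts with u = x**3 + 3*x**2 - x - 1, dv = cos(3*x) dx, so v = sin(3*x)/3.
Apply parts 3 times (tabular method): alternate signs, differentiate u down to 0, integrate dv up.

x**3*sin(3*x)/3 + x**2*sin(3*x) + x**2*cos(3*x)/3 - 5*x*sin(3*x)/9 + 2*x*cos(3*x)/3 - 5*sin(3*x)/9 - 5*cos(3*x)/27 + C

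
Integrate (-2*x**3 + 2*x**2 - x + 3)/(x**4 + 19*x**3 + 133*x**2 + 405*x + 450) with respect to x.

13*log(x + 3)/2 + 325*log(x + 5)/2 - 171*log(x + 6) + 154/(x + 5) + C

Factor the denominator: (x + 3)*(x + 5)**2*(x + 6).
Partial-fraction decomposition: -171/(x + 6) + 325/(2*(x + 5)) - 154/(x + 5)**2 + 13/(2*(x + 3)).
Integrate each term; A/(x−a) gives A·log|x−a|; A/(x−a)² gives −A/(x−a).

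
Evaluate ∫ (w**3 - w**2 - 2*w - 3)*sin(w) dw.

Use integration by parts with u = w**3 - w**2 - 2*w - 3, dv = sin(w) dw, so v = -cos(w).
Apply parts 3 times (tabular method): alternate signs, differentiate u down to 0, integrate dv up.

-w**3*cos(w) + 3*w**2*sin(w) + w**2*cos(w) - 2*w*sin(w) + 8*w*cos(w) - 8*sin(w) + cos(w) + C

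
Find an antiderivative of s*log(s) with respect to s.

Use integration by parts with u = log(s), dv = s ds.
Then du = 1/s ds and v = s**2/2.

s**2*log(s)/2 - s**2/4 + C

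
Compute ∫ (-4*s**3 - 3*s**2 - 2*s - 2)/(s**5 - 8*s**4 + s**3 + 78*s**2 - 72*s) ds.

Factor the denominator: s*(s - 6)*(s - 4)*(s - 1)*(s + 3).
Partial-fraction decomposition: 85/(756*(s + 3)) - 11/(60*(s - 1)) + 157/(84*(s - 4)) - 493/(270*(s - 6)) + 1/(36*s).
Integrate each term: A/(s−a) contributes A·log|s−a|.

log(s)/36 - 493*log(s - 6)/270 + 157*log(s - 4)/84 - 11*log(s - 1)/60 + 85*log(s + 3)/756 + C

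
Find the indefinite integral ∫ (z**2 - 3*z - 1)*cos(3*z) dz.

Use integration by parts with u = z**2 - 3*z - 1, dv = cos(3*z) dz, so v = sin(3*z)/3.
Apply parts 2 times (tabular method): alternate signs, differentiate u down to 0, integrate dv up.

z**2*sin(3*z)/3 - z*sin(3*z) + 2*z*cos(3*z)/9 - 11*sin(3*z)/27 - cos(3*z)/3 + C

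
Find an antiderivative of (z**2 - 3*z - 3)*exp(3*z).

(9*z**2 - 33*z - 16)*exp(3*z)/27 + C

Use integration by parts with u = z**2 - 3*z - 3, dv = exp(3*z) dz, so v = exp(3*z)/3.
Apply parts 2 times (tabular method): alternate signs, differentiate u down to 0, integrate dv up.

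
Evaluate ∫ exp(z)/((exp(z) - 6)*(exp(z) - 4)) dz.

Let u = e^z, du = e^z dz.
The integral becomes ∫ du/((u-6)(u-4)); decompose into partial fractions.

log(exp(z) - 6)/2 - log(exp(z) - 4)/2 + C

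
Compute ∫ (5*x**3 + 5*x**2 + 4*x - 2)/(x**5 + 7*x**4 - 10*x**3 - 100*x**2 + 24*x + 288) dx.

38*log(x - 3)/63 - 11*log(x - 2)/32 - 3*log(x + 2)/16 + 43*log(x + 4)/28 - 463*log(x + 6)/288 + C

Factor the denominator: (x - 3)*(x - 2)*(x + 2)*(x + 4)*(x + 6).
Partial-fraction decomposition: -463/(288*(x + 6)) + 43/(28*(x + 4)) - 3/(16*(x + 2)) - 11/(32*(x - 2)) + 38/(63*(x - 3)).
Integrate each term: A/(x−a) contributes A·log|x−a|.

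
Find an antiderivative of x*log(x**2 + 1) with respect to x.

Let u = x**2 + 1, so du = (2*x) dx.
The integral becomes (1/2)·∫ log(u) du; integrate by parts with u′=log(u), dv′=du.

x**2*log(x**2 + 1)/2 - x**2/2 + log(x**2 + 1)/2 + C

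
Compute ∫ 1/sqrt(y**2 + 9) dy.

Substitute y = 3·tan(θ), so dy = 3·sec(θ)^2 dθ and the radical becomes sqrt(y**2 + 9) = 3·sec(θ) by the Pythagorean identity.
Integrate the resulting trig expression in θ, then back-substitute tan(θ) = y/3, sec(θ) = sqrt(y**2 + 9)/3 (absorbing any constant into C).

log(y + sqrt(y**2 + 9)) + C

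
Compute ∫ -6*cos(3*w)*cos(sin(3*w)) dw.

Let u = sin(3*w), so du = (3*cos(3*w)) dw.
Rewriting, the integral becomes -2·∫ cos(u) du = -2·sin(u).
Substituting back, u = sin(3*w).

-2*sin(sin(3*w)) + C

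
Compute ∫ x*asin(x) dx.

Use integration by parts with u = arcsin(x), dv = x dx.
Then du = 1/sqrt(-x**2 + 1) dx.

x**2*asin(x)/2 + x*sqrt(-x**2 + 1)/4 - asin(x)/4 + C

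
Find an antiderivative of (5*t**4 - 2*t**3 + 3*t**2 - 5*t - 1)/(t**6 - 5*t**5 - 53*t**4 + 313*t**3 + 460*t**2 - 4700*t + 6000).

Factor the denominator: (t - 5)**2*(t - 4)*(t - 2)*(t + 5)*(t + 6).
Partial-fraction decomposition: -7049/(9680*(t + 6)) + 193/(350*(t + 5)) - 65/(1008*(t - 2)) + 131/(20*(t - 4)) - 343511/(54450*(t - 5)) + 1462/(165*(t - 5)**2).
Integrate each term; A/(t−a) gives A·log|t−a|; A/(t−a)² gives −A/(t−a).

-343511*log(t - 5)/54450 + 131*log(t - 4)/20 - 65*log(t - 2)/1008 + 193*log(t + 5)/350 - 7049*log(t + 6)/9680 - 1462/(165*t - 825) + C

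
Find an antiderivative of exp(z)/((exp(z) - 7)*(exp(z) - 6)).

log(exp(z) - 7) - log(exp(z) - 6) + C

Let u = e^z, du = e^z dz.
The integral becomes ∫ du/((u-7)(u-6)); decompose into partial fractions.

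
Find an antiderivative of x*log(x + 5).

Use integration by parts with u = log(x + 5), dv = x dx.
Then du = 1/(x + 5) dx and v = x**2/2.

x**2*log(x + 5)/2 - x**2/4 + 5*x/2 - 25*log(x + 5)/2 + C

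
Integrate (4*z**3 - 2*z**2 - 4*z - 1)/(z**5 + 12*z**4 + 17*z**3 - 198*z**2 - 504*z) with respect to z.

log(z)/504 + 207*log(z - 4)/3080 - 115*log(z + 3)/252 + 913*log(z + 6)/180 - 1443*log(z + 7)/308 + C

Factor the denominator: z*(z - 4)*(z + 3)*(z + 6)*(z + 7).
Partial-fraction decomposition: -1443/(308*(z + 7)) + 913/(180*(z + 6)) - 115/(252*(z + 3)) + 207/(3080*(z - 4)) + 1/(504*z).
Integrate each term: A/(z−a) contributes A·log|z−a|.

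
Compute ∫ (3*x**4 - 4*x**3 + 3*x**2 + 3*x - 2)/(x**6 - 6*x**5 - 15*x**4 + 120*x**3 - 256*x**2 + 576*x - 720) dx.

787*log(x - 6)/1320 - 13*log(x - 3)/24 + log(x - 2)/7 - 2433*log(x + 5)/17864 - 71*log(x**2 + 4)/2320 + 47*atan(x/2)/1160 + C

Factor the denominator: (x - 6)*(x - 3)*(x - 2)*(x + 5)*(x**2 + 4).
Partial-fraction decomposition: -(71*x - 94)/(1160*(x**2 + 4)) - 2433/(17864*(x + 5)) + 1/(7*(x - 2)) - 13/(24*(x - 3)) + 787/(1320*(x - 6)).
Integrate each term; A/(x−a) gives A·log|x−a|; the (Bx+D)/(x²+p²) term gives a log and an atan.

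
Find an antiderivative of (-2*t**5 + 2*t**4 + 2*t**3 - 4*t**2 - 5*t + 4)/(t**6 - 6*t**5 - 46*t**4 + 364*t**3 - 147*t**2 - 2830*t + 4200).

Factor the denominator: (t - 5)**2*(t - 4)*(t - 2)*(t + 3)*(t + 7).
Partial-fraction decomposition: -37573/(57024*(t + 7)) + 577/(8960*(t + 3)) + 19/(405*(t - 2)) - 744/(77*(t - 4)) + 56747/(6912*(t - 5)) - 4871/(288*(t - 5)**2).
Integrate each term; A/(t−a) gives A·log|t−a|; A/(t−a)² gives −A/(t−a).

56747*log(t - 5)/6912 - 744*log(t - 4)/77 + 19*log(t - 2)/405 + 577*log(t + 3)/8960 - 37573*log(t + 7)/57024 + 4871/(288*t - 1440) + C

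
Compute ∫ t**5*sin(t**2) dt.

Let u = t², du = 2t dt; rewrite as (1/2)∫ u^2·sin(1u) du.
Now integrate by parts 2 times.

-t**4*cos(t**2)/2 + t**2*sin(t**2) + cos(t**2) + C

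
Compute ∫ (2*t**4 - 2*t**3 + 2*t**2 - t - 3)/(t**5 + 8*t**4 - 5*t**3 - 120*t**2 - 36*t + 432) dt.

20*log(t - 3)/63 - 19*log(t - 2)/240 + 13*log(t + 3)/5 - 673*log(t + 4)/84 + 1033*log(t + 6)/144 + C

Factor the denominator: (t - 3)*(t - 2)*(t + 3)*(t + 4)*(t + 6).
Partial-fraction decomposition: 1033/(144*(t + 6)) - 673/(84*(t + 4)) + 13/(5*(t + 3)) - 19/(240*(t - 2)) + 20/(63*(t - 3)).
Integrate each term: A/(t−a) contributes A·log|t−a|.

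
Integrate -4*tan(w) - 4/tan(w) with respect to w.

Let u = tan(w), so du = (tan(w)**2 + 1) dw.
Rewriting, the integral becomes -4·∫ 1/u du = -4·log(u).
Substituting back, u = tan(w).

-4*log(tan(w)) + C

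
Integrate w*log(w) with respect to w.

w**2*log(w)/2 - w**2/4 + C

Use integration by parts with u = log(w), dv = w dw.
Then du = 1/w dw and v = w**2/2.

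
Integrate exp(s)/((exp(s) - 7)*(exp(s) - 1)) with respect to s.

log(exp(s) - 7)/6 - log(exp(s) - 1)/6 + C

Let u = e^s, du = e^s ds.
The integral becomes ∫ du/((u-1)(u-7)); decompose into partial fractions.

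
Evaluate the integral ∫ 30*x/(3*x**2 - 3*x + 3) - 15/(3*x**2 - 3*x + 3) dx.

5*log(3*x**2 - 3*x + 3) + C

Let u = 3*x**2 - 3*x + 3, so du = (6*x - 3) dx.
Rewriting, the integral becomes 5·∫ 1/u du = 5·log(u).
Substituting back, u = 3*x**2 - 3*x + 3.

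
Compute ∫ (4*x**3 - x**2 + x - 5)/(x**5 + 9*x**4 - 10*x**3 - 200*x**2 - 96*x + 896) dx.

239*log(x - 4)/1408 - 25*log(x - 2)/648 + 5105*log(x + 4)/3456 - 1433*log(x + 7)/891 + 281/(144*x + 576) + C

Factor the denominator: (x - 4)*(x - 2)*(x + 4)**2*(x + 7).
Partial-fraction decomposition: -1433/(891*(x + 7)) + 5105/(3456*(x + 4)) - 281/(144*(x + 4)**2) - 25/(648*(x - 2)) + 239/(1408*(x - 4)).
Integrate each term; A/(x−a) gives A·log|x−a|; A/(x−a)² gives −A/(x−a).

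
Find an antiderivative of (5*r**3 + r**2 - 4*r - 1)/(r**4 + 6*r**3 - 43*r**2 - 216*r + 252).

1091*log(r - 6)/780 - log(r - 1)/280 - 1021*log(r + 6)/84 + 1639*log(r + 7)/104 + C

Factor the denominator: (r - 6)*(r - 1)*(r + 6)*(r + 7).
Partial-fraction decomposition: 1639/(104*(r + 7)) - 1021/(84*(r + 6)) - 1/(280*(r - 1)) + 1091/(780*(r - 6)).
Integrate each term: A/(r−a) contributes A·log|r−a|.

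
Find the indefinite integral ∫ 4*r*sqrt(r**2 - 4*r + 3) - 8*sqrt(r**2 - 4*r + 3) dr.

4*(r**2 - 4*r + 3)**(3/2)/3 + C

Let u = r**2 - 4*r + 3, so du = (2*r - 4) dr.
Rewriting, the integral becomes 2·∫ √u du = 2·(2/3)u^(3/2).
Substituting back, u = r**2 - 4*r + 3.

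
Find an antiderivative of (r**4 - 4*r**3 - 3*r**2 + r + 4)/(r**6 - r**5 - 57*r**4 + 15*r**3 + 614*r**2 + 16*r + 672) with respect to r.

893*log(r - 7)/21450 + log(r - 4)/102 + 29*log(r + 4)/187 - 205*log(r + 6)/962 + 207*log(r**2 + 1)/62900 + 349*atan(r)/31450 + C

Factor the denominator: (r - 7)*(r - 4)*(r + 4)*(r + 6)*(r**2 + 1).
Partial-fraction decomposition: (207*r + 349)/(31450*(r**2 + 1)) - 205/(962*(r + 6)) + 29/(187*(r + 4)) + 1/(102*(r - 4)) + 893/(21450*(r - 7)).
Integrate each term; A/(r−a) gives A·log|r−a|; the (Br+D)/(r²+p²) term gives a log and an atan.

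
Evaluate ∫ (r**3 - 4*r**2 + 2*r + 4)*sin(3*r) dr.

-r**3*cos(3*r)/3 + r**2*sin(3*r)/3 + 4*r**2*cos(3*r)/3 - 8*r*sin(3*r)/9 - 4*r*cos(3*r)/9 + 4*sin(3*r)/27 - 44*cos(3*r)/27 + C

Use integration by parts with u = r**3 - 4*r**2 + 2*r + 4, dv = sin(3*r) dr, so v = -cos(3*r)/3.
Apply parts 3 times (tabular method): alternate signs, differentiate u down to 0, integrate dv up.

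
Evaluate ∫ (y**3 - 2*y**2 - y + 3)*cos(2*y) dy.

y**3*sin(2*y)/2 - y**2*sin(2*y) + 3*y**2*cos(2*y)/4 - 5*y*sin(2*y)/4 - y*cos(2*y) + 2*sin(2*y) - 5*cos(2*y)/8 + C

Use integration by parts with u = y**3 - 2*y**2 - y + 3, dv = cos(2*y) dy, so v = sin(2*y)/2.
Apply parts 3 times (tabular method): alternate signs, differentiate u down to 0, integrate dv up.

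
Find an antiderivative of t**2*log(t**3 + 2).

Let u = t**3 + 2, so du = (3*t**2) dt.
The integral becomes (1/3)·∫ log(u) du; integrate by parts with u′=log(u), dv′=du.

t**3*log(t**3 + 2)/3 - t**3/3 + 2*log(t**3 + 2)/3 + C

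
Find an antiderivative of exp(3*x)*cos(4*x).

4*exp(3*x)*sin(4*x)/25 + 3*exp(3*x)*cos(4*x)/25 + C

Let I denote the integral. Integrate by parts with u = cos(4*x), dv = exp(3*x) dx, so v = exp(3*x)/3: I = exp(3*x)*cos(4*x)/3 + (4/3)·∫ exp(3*x)*sin(4*x) dx.
Apply parts again with u = sin(4*x), dv = exp(3*x) dx: ∫ exp(3*x)*sin(4*x) dx = exp(3*x)*sin(4*x)/3 − (4/3)·I. Substituting back brings back I: I = 4*exp(3*x)*sin(4*x)/9 + exp(3*x)*cos(4*x)/3 − (16/9)·I.
Solving for I: (1 + 16/9)·I equals the remaining terms, so I = (9/25)·(4*exp(3*x)*sin(4*x)/9 + exp(3*x)*cos(4*x)/3).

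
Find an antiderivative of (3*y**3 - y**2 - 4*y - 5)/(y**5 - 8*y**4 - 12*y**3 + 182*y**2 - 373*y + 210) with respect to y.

Factor the denominator: (y - 7)*(y - 3)*(y - 2)*(y - 1)*(y + 5).
Partial-fraction decomposition: -55/(576*(y + 5)) + 7/(72*(y - 1)) + 1/(5*(y - 2)) - 55/(64*(y - 3)) + 947/(1440*(y - 7)).
Integrate each term: A/(y−a) contributes A·log|y−a|.

947*log(y - 7)/1440 - 55*log(y - 3)/64 + log(y - 2)/5 + 7*log(y - 1)/72 - 55*log(y + 5)/576 + C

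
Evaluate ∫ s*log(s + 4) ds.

Use integration by parts with u = log(s + 4), dv = s ds.
Then du = 1/(s + 4) ds and v = s**2/2.

s**2*log(s + 4)/2 - s**2/4 + 2*s - 8*log(s + 4) + C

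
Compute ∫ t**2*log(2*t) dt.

Use integration by parts with u = log(2*t), dv = t**2 dt.
Then du = 1/t dt and v = t**3/3.

t**3*(log(t) + log(2))/3 - t**3/9 + C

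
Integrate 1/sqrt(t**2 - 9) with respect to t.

log(t + sqrt(t**2 - 9)) + C

Substitute t = 3·sec(θ), so dt = 3·sec(θ)*tan(θ) dθ and the radical becomes sqrt(t**2 - 9) = 3·tan(θ) by the Pythagorean identity.
Integrate the resulting trig expression in θ, then back-substitute sec(θ) = t/3, tan(θ) = sqrt(t**2 - 9)/3 (absorbing any constant into C).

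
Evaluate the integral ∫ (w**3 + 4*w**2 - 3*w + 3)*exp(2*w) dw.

Use integration by parts with u = w**3 + 4*w**2 - 3*w + 3, dv = exp(2*w) dw, so v = exp(2*w)/2.
Apply parts 3 times (tabular method): alternate signs, differentiate u down to 0, integrate dv up.

(4*w**3 + 10*w**2 - 22*w + 23)*exp(2*w)/8 + C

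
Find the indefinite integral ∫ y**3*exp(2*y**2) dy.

Let u = y², du = 2y dy; rewrite as (1/2)∫ u^1·exp(2u) du.
Now integrate by parts 1 time.

(2*y**2 - 1)*exp(2*y**2)/8 + C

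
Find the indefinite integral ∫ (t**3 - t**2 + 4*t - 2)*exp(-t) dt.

Use integration by parts with u = t**3 - t**2 + 4*t - 2, dv = exp(-t) dt, so v = -exp(-t).
Apply parts 3 times (tabular method): alternate signs, differentiate u down to 0, integrate dv up.

(-t**3 - 2*t**2 - 8*t - 6)*exp(-t) + C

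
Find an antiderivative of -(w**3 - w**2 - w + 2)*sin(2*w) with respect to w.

w**3*cos(2*w)/2 - 3*w**2*sin(2*w)/4 - w**2*cos(2*w)/2 + w*sin(2*w)/2 - 5*w*cos(2*w)/4 + 5*sin(2*w)/8 + 5*cos(2*w)/4 + C

Use integration by parts with u = w**3 - w**2 - w + 2, dv = -sin(2*w) dw, so v = cos(2*w)/2.
Apply parts 3 times (tabular method): alternate signs, differentiate u down to 0, integrate dv up.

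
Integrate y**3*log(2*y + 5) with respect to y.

Use integration by parts with u = log(2*y + 5), dv = y**3 dy.
Then du = 2/(2*y + 5) dy and v = y**4/4.

y**4*log(2*y + 5)/4 - y**4/16 + 5*y**3/24 - 25*y**2/32 + 125*y/32 - 625*log(2*y + 5)/64 + C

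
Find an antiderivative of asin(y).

y*asin(y) + sqrt(-y**2 + 1) + C

Use integration by parts with u = arcsin(y), dv = dy.
Then du = 1/sqrt(-y**2 + 1) dy.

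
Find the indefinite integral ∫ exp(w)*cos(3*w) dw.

Let I denote the integral. Integrate by parts with u = cos(3*w), dv = exp(w) dw, so v = exp(w): I = exp(w)*cos(3*w) + 3·∫ exp(w)*sin(3*w) dw.
Apply parts again with u = sin(3*w), dv = exp(w) dw: ∫ exp(w)*sin(3*w) dw = exp(w)*sin(3*w) − 3·I. Substituting back brings back I: I = 3*exp(w)*sin(3*w) + exp(w)*cos(3*w) − 9·I.
Solving for I: (1 + 9)·I equals the remaining terms, so I = (1/10)·(3*exp(w)*sin(3*w) + exp(w)*cos(3*w)).

3*exp(w)*sin(3*w)/10 + exp(w)*cos(3*w)/10 + C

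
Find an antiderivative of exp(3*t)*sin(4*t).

Let I denote the integral. Integrate by parts with u = sin(4*t), dv = exp(3*t) dt, so v = exp(3*t)/3: I = exp(3*t)*sin(4*t)/3 − (4/3)·∫ exp(3*t)*cos(4*t) dt.
Apply parts again with u = cos(4*t), dv = exp(3*t) dt: ∫ exp(3*t)*cos(4*t) dt = exp(3*t)*cos(4*t)/3 + (4/3)·I. Substituting back brings back I: I = exp(3*t)*sin(4*t)/3 - 4*exp(3*t)*cos(4*t)/9 − (16/9)·I.
Solving for I: (1 + 16/9)·I equals the remaining terms, so I = (9/25)·(exp(3*t)*sin(4*t)/3 - 4*exp(3*t)*cos(4*t)/9).

3*exp(3*t)*sin(4*t)/25 - 4*exp(3*t)*cos(4*t)/25 + C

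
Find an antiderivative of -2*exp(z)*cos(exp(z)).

-2*sin(exp(z)) + C

Let u = exp(z), so du = (exp(z)) dz.
Rewriting, the integral becomes -2·∫ cos(u) du = -2·sin(u).
Substituting back, u = exp(z).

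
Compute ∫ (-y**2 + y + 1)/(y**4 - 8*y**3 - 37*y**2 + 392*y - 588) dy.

-41*log(y - 7)/70 + 29*log(y - 6)/52 - log(y - 2)/180 + 55*log(y + 7)/1638 + C

Factor the denominator: (y - 7)*(y - 6)*(y - 2)*(y + 7).
Partial-fraction decomposition: 55/(1638*(y + 7)) - 1/(180*(y - 2)) + 29/(52*(y - 6)) - 41/(70*(y - 7)).
Integrate each term: A/(y−a) contributes A·log|y−a|.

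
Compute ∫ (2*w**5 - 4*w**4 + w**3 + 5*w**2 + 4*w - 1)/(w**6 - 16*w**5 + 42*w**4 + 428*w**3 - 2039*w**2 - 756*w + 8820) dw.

-75719*log(w - 7)/1944 + 10787*log(w - 6)/264 - 49*log(w - 3)/384 - 25*log(w + 2)/1944 + 8771*log(w + 5)/38016 - 24625/(432*w - 3024) + C

Factor the denominator: (w - 7)**2*(w - 6)*(w - 3)*(w + 2)*(w + 5).
Partial-fraction decomposition: 8771/(38016*(w + 5)) - 25/(1944*(w + 2)) - 49/(384*(w - 3)) + 10787/(264*(w - 6)) - 75719/(1944*(w - 7)) + 24625/(432*(w - 7)**2).
Integrate each term; A/(w−a) gives A·log|w−a|; A/(w−a)² gives −A/(w−a).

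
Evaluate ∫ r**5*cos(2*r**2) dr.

r**4*sin(2*r**2)/4 + r**2*cos(2*r**2)/4 - sin(2*r**2)/8 + C

Let u = r², du = 2r dr; rewrite as (1/2)∫ u^2·cos(2u) du.
Now integrate by parts 2 times.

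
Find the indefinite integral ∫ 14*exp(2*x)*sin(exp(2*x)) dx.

Let u = exp(2*x), so du = (2*exp(2*x)) dx.
Rewriting, the integral becomes 7·∫ sin(u) du = 7·-cos(u).
Substituting back, u = exp(2*x).

-7*cos(exp(2*x)) + C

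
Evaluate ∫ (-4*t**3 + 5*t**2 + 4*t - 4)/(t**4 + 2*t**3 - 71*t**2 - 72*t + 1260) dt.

Factor the denominator: (t - 6)*(t - 5)*(t + 6)*(t + 7).
Partial-fraction decomposition: -1585/(156*(t + 7)) + 254/(33*(t + 6)) + 359/(132*(t - 5)) - 166/(39*(t - 6)).
Integrate each term: A/(t−a) contributes A·log|t−a|.

-166*log(t - 6)/39 + 359*log(t - 5)/132 + 254*log(t + 6)/33 - 1585*log(t + 7)/156 + C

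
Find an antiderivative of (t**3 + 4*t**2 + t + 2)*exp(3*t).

Use integration by parts with u = t**3 + 4*t**2 + t + 2, dv = exp(3*t) dt, so v = exp(3*t)/3.
Apply parts 3 times (tabular method): alternate signs, differentiate u down to 0, integrate dv up.

(3*t**3 + 9*t**2 - 3*t + 7)*exp(3*t)/9 + C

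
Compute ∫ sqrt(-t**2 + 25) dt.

t*sqrt(-t**2 + 25)/2 + 25*asin(t/5)/2 + C

Substitute t = 5·sin(θ), so dt = 5·cos(θ) dθ and the radical becomes sqrt(-t**2 + 25) = 5·cos(θ) by the Pythagorean identity.
Integrate the resulting trig expression in θ, then back-substitute θ = asin(t/5), sin(θ) = t/5, cos(θ) = sqrt(-t**2 + 25)/5 (absorbing any constant into C).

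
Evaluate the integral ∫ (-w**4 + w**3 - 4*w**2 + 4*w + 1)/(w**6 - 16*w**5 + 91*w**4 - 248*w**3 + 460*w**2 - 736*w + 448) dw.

-2225*log(w - 7)/2862 + 39*log(w - 4)/50 - log(w - 1)/270 + 3*log(w**2 + 4)/5300 - 11*atan(w/2)/10600 - 239/(180*w - 720) + C

Factor the denominator: (w - 7)*(w - 4)**2*(w - 1)*(w**2 + 4).
Partial-fraction decomposition: (6*w - 11)/(5300*(w**2 + 4)) - 1/(270*(w - 1)) + 39/(50*(w - 4)) + 239/(180*(w - 4)**2) - 2225/(2862*(w - 7)).
Integrate each term; A/(w−a) gives A·log|w−a|; the (Bw+D)/(w²+p²) term gives a log and an atan.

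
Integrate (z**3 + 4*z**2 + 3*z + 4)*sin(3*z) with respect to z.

-z**3*cos(3*z)/3 + z**2*sin(3*z)/3 - 4*z**2*cos(3*z)/3 + 8*z*sin(3*z)/9 - 7*z*cos(3*z)/9 + 7*sin(3*z)/27 - 28*cos(3*z)/27 + C

Use integration by parts with u = z**3 + 4*z**2 + 3*z + 4, dv = sin(3*z) dz, so v = -cos(3*z)/3.
Apply parts 3 times (tabular method): alternate signs, differentiate u down to 0, integrate dv up.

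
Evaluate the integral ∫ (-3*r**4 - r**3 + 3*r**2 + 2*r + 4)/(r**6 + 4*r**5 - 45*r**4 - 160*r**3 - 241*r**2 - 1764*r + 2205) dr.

Factor the denominator: (r - 7)*(r - 1)*(r + 5)*(r + 7)*(r**2 + 9).
Partial-fraction decomposition: -(91*r + 412)/(1972*(r**2 + 9)) + 6723/(12992*(r + 7)) - 1681/(4896*(r + 5)) - 1/(576*(r - 1)) - 7381/(58464*(r - 7)).
Integrate each term; A/(r−a) gives A·log|r−a|; the (Br+D)/(r²+p²) term gives a log and an atan.

-7381*log(r - 7)/58464 - log(r - 1)/576 - 1681*log(r + 5)/4896 + 6723*log(r + 7)/12992 - 91*log(r**2 + 9)/3944 - 103*atan(r/3)/1479 + C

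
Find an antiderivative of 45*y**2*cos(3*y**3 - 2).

Let u = 3*y**3 - 2, so du = (9*y**2) dy.
Rewriting, the integral becomes 5·∫ cos(u) du = 5·sin(u).
Substituting back, u = 3*y**3 - 2.

5*sin(3*y**3 - 2) + C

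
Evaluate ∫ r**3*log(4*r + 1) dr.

r**4*log(4*r + 1)/4 - r**4/16 + r**3/48 - r**2/128 + r/256 - log(4*r + 1)/1024 + C

Use integration by parts with u = log(4*r + 1), dv = r**3 dr.
Then du = 4/(4*r + 1) dr and v = r**4/4.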